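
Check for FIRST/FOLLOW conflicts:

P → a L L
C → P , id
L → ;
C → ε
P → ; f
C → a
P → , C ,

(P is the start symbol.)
Yes. C → P ',' id with FOLLOW(C) on { ',' }

A FIRST/FOLLOW conflict occurs when a non-terminal N has a nullable alternative N → β (β ⇒* ε) and another alternative N → α with FIRST(α) ∩ FOLLOW(N) ≠ ∅: on such a lookahead the parser cannot decide between expanding α and letting N vanish via β.

Nullable non-terminals: C.
FIRST sets used below: FIRST(P) = { ',', ';', 'a' }

C: nullable alternative(s) C → ε; FOLLOW(C) = { ',' }
  C → P , id: FIRST \ {ε} = { ',', ';', 'a' } — overlaps FOLLOW(C) on { ',' }: CONFLICT
  C → ε: FIRST \ {ε} = { } — this is the only nullable alternative, skip
  C → a: FIRST \ {ε} = { 'a' } — disjoint from FOLLOW(C)

L, P have no nullable alternative, so no FIRST/FOLLOW check is needed there.

So the grammar has 1 FIRST/FOLLOW conflict (marked CONFLICT above).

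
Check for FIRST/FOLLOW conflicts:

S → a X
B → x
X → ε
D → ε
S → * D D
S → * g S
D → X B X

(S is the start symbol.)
Yes. D → X B X with FOLLOW(D) on { 'x' }

A FIRST/FOLLOW conflict occurs when a non-terminal N has a nullable alternative N → β (β ⇒* ε) and another alternative N → α with FIRST(α) ∩ FOLLOW(N) ≠ ∅: on such a lookahead the parser cannot decide between expanding α and letting N vanish via β.

Nullable non-terminals: D, X.
FIRST sets used below: FIRST(X) = { ε }, FIRST(B) = { 'x' }

D: nullable alternative(s) D → ε; FOLLOW(D) = { $, 'x' }
  D → ε: FIRST \ {ε} = { } — this is the only nullable alternative, skip
  D → X B X: FIRST \ {ε} = { 'x' } — overlaps FOLLOW(D) on { 'x' }: CONFLICT
X has a nullable alternative but only one production, so nothing to check.

B, S have no nullable alternative, so no FIRST/FOLLOW check is needed there.

So the grammar has 1 FIRST/FOLLOW conflict (marked CONFLICT above).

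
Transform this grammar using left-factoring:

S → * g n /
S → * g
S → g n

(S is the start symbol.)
S → * g S'
S' → n /
S' → ε
S → g n

Left-factoring transforms A → αβ₁ | αβ₂ into A → αA' and A' → β₁ | β₂
(α is the longest common prefix among the alternatives). Repeat until
no nonterminal has two alternatives with a common prefix.

Round 1: S has alternatives sharing prefix '* g'. Introduce S': S → * g S'
  Add: S' → n /
  Add: S' → ε

No remaining common prefixes — done.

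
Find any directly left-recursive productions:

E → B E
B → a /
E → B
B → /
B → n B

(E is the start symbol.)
Direct left recursion occurs when N → N α for some non-terminal N (the right-hand side begins with the left-hand side itself).

E → B E: starts with B
B → a /: starts with a
E → B: starts with B
B → /: starts with '/'
B → n B: starts with n

No direct left recursion found.

Answer: No direct left recursion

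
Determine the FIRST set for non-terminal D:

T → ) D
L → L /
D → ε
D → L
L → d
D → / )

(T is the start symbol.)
To compute FIRST(D), examine every production with D on the left-hand side, reading each right-hand side left to right until a non-nullable symbol is reached.

FIRST sets of the other non-terminals involved (by the same procedure, iterated to a fixed point):
  FIRST(L) = { 'd' }

From D → ε:
  - ε-production, so ε ∈ FIRST(D)
From D → L:
  - L is a non-terminal: add FIRST(L) \ {ε} = { 'd' }
    L is not nullable, so stop
From D → / ):
  - '/' is a terminal: add '/' and stop

Collecting: FIRST(D) = { '/', 'd', ε }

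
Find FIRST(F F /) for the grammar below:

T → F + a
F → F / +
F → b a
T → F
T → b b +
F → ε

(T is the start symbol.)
FIRST sets of the non-terminals involved (from the grammar, by fixed-point iteration):
  FIRST(F) = { '/', 'b', ε }

To compute FIRST(F F /), process the symbols left to right:
Symbol F is a non-terminal. Add FIRST(F) \ {ε} = { '/', 'b' }
F is nullable (ε ∈ FIRST(F)), continue to the next symbol.
Symbol F is a non-terminal. Add FIRST(F) \ {ε} = { '/', 'b' }
F is nullable (ε ∈ FIRST(F)), continue to the next symbol.
Symbol / is a terminal. Add '/' and stop.
FIRST(F F /) = { '/', 'b' }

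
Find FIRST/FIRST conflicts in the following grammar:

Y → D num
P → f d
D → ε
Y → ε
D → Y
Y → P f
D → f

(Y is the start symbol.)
FIRST sets of the non-terminals at (or reachable through a nullable prefix from) the front of some alternative:
  FIRST(D) = { 'f', 'num', ε }
  FIRST(P) = { 'f' }
  FIRST(Y) = { 'f', 'num', ε }

Productions for Y:
  Y → D num: FIRST = { 'f', 'num' }
  Y → ε: FIRST = { ε }
  Y → P f: FIRST = { 'f' }
Productions for D:
  D → ε: FIRST = { ε }
  D → Y: FIRST = { 'f', 'num', ε }
  D → f: FIRST = { 'f' }
P has only one production, so no FIRST/FIRST conflict is possible there.

Conflict for Y: Y → D num and Y → P f
  Overlap: { 'f' }
Conflict for D: D → ε and D → Y
  Overlap: { ε }
Conflict for D: D → Y and D → f
  Overlap: { 'f' }

Answer: Yes. Y → D num / Y → P f on { 'f' }; D → ε / D → Y on { ε }; D → Y / D → f on { 'f' }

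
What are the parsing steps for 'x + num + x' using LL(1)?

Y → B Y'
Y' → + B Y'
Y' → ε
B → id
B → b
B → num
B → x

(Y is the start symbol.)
Stack is shown with the top on the left.

Stack     Input          Action
-------------------------------
Y $       x + num + x $  output Y → B Y'
B Y' $    x + num + x $  output B → x
x Y' $    x + num + x $  match 'x'
Y' $      + num + x $    output Y' → + B Y'
+ B Y' $  + num + x $    match '+'
B Y' $    num + x $      output B → num
num Y' $  num + x $      match 'num'
Y' $      + x $          output Y' → + B Y'
+ B Y' $  + x $          match '+'
B Y' $    x $            output B → x
x Y' $    x $            match 'x'
Y' $      $              output Y' → ε
$         $              accept

The string is accepted.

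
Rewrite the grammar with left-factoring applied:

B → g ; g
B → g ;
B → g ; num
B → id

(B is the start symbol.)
Left-factoring transforms A → αβ₁ | αβ₂ into A → αA' and A' → β₁ | β₂
(α is the longest common prefix among the alternatives). Repeat until
no nonterminal has two alternatives with a common prefix.

Round 1: B has alternatives sharing prefix 'g ;'. Introduce B': B → g ; B'
  Add: B' → g
  Add: B' → ε
  Add: B' → num

No remaining common prefixes — done.

Resulting grammar:
B → g ; B'
B' → g
B' → ε
B' → num
B → id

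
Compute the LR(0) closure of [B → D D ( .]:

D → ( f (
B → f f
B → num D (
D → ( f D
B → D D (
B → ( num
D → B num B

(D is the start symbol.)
{ [B → D D ( .] }

To compute CLOSURE, for each item [A → α.Bβ] where B is a non-terminal, add [B → .γ] for all productions B → γ; repeat for the newly added items until nothing changes.

Start with: [B → D D ( .]
The dot is at the end, so nothing is added.

CLOSURE = { [B → D D ( .] }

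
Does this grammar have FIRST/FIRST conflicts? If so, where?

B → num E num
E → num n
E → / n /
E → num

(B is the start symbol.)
Yes. E → num n / E → num on { 'num' }

Productions for E:
  E → num n: FIRST = { 'num' }
  E → / n /: FIRST = { '/' }
  E → num: FIRST = { 'num' }
B has only one production, so no FIRST/FIRST conflict is possible there.

Conflict for E: E → num n and E → num
  Overlap: { 'num' }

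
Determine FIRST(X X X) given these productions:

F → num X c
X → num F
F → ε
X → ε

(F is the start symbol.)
FIRST sets of the non-terminals involved (from the grammar, by fixed-point iteration):
  FIRST(X) = { 'num', ε }

To compute FIRST(X X X), process the symbols left to right:
Symbol X is a non-terminal. Add FIRST(X) \ {ε} = { 'num' }
X is nullable (ε ∈ FIRST(X)), continue to the next symbol.
Symbol X is a non-terminal. Add FIRST(X) \ {ε} = { 'num' }
X is nullable (ε ∈ FIRST(X)), continue to the next symbol.
Symbol X is a non-terminal. Add FIRST(X) \ {ε} = { 'num' }
X is nullable (ε ∈ FIRST(X)), continue to the next symbol.
All symbols are nullable, so ε is in the result.
FIRST(X X X) = { 'num', ε }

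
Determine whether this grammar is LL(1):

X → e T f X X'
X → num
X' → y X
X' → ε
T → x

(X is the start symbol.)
No. Predict set conflict for X': { 'y' }

Relevant sets:
  FOLLOW(X') = { $, 'y' }

For X:
  PREDICT(X → e T f X X') = { 'e' }
  PREDICT(X → num) = { 'num' }
For X':
  PREDICT(X' → y X) = { 'y' }
  PREDICT(X' → ε) = { $, 'y' }
T has a single production, so nothing to check there.

Conflict found: Predict set conflict for X': { 'y' }
The grammar is NOT LL(1).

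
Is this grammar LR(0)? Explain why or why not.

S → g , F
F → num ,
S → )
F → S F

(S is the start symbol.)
A grammar is LR(0) if no state in the canonical LR(0) collection has:
  - both a shift item (dot before a terminal) and a complete item (shift-reduce conflict), or
  - two or more complete items (reduce-reduce conflict; the accept item [S' → S .] counts as a complete item here).

Augment with S' → S and build the canonical LR(0) collection (I0 = CLOSURE({[S' → . S]}), then GOTO on every symbol after a dot until no new states appear). It has 10 states:
  I0: { [S → . )], [S → . g , F], [S' → . S] }  — shift
  I1: { [S → ) .] }  — reduce
  I2: { [S' → S .] }  — accept
  I3: { [S → g . , F] }  — shift
  I4: { [F → . S F], [F → . num ,], [S → . )], [S → . g , F], [S → g , . F] }  — shift
  I5: { [S → g , F .] }  — reduce
  I6: { [F → . S F], [F → . num ,], [F → S . F], [S → . )], [S → . g , F] }  — shift
  I7: { [F → num . ,] }  — shift
  I8: { [F → num , .] }  — reduce
  I9: { [F → S F .] }  — reduce

Every state is either a pure shift/goto state or contains exactly one complete item and nothing to shift — no conflicts. The grammar is LR(0).

Answer: Yes, the grammar is LR(0)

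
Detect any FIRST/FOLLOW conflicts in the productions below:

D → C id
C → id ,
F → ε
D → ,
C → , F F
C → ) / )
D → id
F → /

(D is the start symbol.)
Nullable non-terminals: F.

F: nullable alternative(s) F → ε; FOLLOW(F) = { '/', 'id' }
  F → ε: FIRST \ {ε} = { } — this is the only nullable alternative, skip
  F → /: FIRST \ {ε} = { '/' } — overlaps FOLLOW(F) on { '/' }: CONFLICT

C, D have no nullable alternative, so no FIRST/FOLLOW check is needed there.

So the grammar has 1 FIRST/FOLLOW conflict (marked CONFLICT above).

Answer: Yes. F → '/' with FOLLOW(F) on { '/' }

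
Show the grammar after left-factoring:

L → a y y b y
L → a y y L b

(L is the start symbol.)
Left-factoring transforms A → αβ₁ | αβ₂ into A → αA' and A' → β₁ | β₂
(α is the longest common prefix among the alternatives). Repeat until
no nonterminal has two alternatives with a common prefix.

Round 1: L has alternatives sharing prefix 'a y y'. Introduce L': L → a y y L'
  Add: L' → b y
  Add: L' → L b

No remaining common prefixes — done.

Resulting grammar:
L → a y y L'
L' → b y
L' → L b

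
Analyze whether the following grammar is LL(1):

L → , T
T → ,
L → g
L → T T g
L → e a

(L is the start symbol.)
A grammar is LL(1) if for each non-terminal N with multiple productions, the predict sets of those productions are pairwise disjoint, where PREDICT(N → α) = (FIRST(α) \ {ε}) ∪ (FOLLOW(N) if α ⇒* ε).

Relevant sets:
  FIRST(T) = { ',' }

For L:
  PREDICT(L → ',' T) = { ',' }
  PREDICT(L → g) = { 'g' }
  PREDICT(L → T T g) = { ',' }
  PREDICT(L → e a) = { 'e' }
T has a single production, so nothing to check there.

Conflict found: Predict set conflict for L: { ',' }
The grammar is NOT LL(1).

Answer: No. Predict set conflict for L: { ',' }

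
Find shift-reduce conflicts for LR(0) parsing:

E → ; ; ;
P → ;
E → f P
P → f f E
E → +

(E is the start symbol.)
A shift-reduce conflict occurs when an LR(0) state has both:
  - a complete (reduce) item [A → α .] (dot at the end), and
  - a shift item [B → β . c γ] (dot before a terminal).

Augment with E' → E and build the canonical LR(0) collection (I0 = CLOSURE({[E' → . E]}), then GOTO on every symbol after a dot until no new states appear). It has 12 states:
  I0: { [E → . +], [E → . ; ; ;], [E → . f P], [E' → . E] }  — shift
  I1: { [E → + .] }  — reduce
  I2: { [E → ; . ; ;] }  — shift
  I3: { [E' → E .] }  — accept
  I4: { [E → f . P], [P → . ;], [P → . f f E] }  — shift
  I5: { [P → ; .] }  — reduce
  I6: { [E → f P .] }  — reduce
  I7: { [P → f . f E] }  — shift
  I8: { [E → . +], [E → . ; ; ;], [E → . f P], [P → f f . E] }  — shift
  I9: { [P → f f E .] }  — reduce
  I10: { [E → ; ; . ;] }  — shift
  I11: { [E → ; ; ; .] }  — reduce

No state contains both a complete item and a shift item.

Answer: No shift-reduce conflicts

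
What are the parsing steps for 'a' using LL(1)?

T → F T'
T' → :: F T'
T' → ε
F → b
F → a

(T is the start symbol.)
LL(1) parsing maintains a stack (initially the start symbol over $) and the input. At each step: if the stack top is a terminal, match it against the current input token; if it is a non-terminal N, replace it with the RHS of M[N, lookahead] (the unique production whose predict set contains the lookahead).

Stack is shown with the top on the left.

Stack   Input  Action
---------------------
T $     a $    output T → F T'
F T' $  a $    output F → a
a T' $  a $    match 'a'
T' $    $      output T' → ε
$       $      accept

The string is accepted.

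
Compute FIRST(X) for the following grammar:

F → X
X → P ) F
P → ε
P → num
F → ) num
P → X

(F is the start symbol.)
FIRST sets of the other non-terminals involved (by the same procedure, iterated to a fixed point):
  FIRST(P) = { ')', 'num', ε }

From X → P ) F:
  - P is a non-terminal: add FIRST(P) \ {ε} = { ')', 'num' }
    P is nullable, so continue to the next symbol
  - ')' is a terminal: add ')' and stop

Collecting: FIRST(X) = { ')', 'num' }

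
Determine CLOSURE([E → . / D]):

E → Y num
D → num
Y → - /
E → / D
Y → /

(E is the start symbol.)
{ [E → . / D] }

To compute CLOSURE, for each item [A → α.Bβ] where B is a non-terminal, add [B → .γ] for all productions B → γ; repeat for the newly added items until nothing changes.

Start with: [E → . / D]
The dot precedes the terminal '/', so nothing is added.

CLOSURE = { [E → . / D] }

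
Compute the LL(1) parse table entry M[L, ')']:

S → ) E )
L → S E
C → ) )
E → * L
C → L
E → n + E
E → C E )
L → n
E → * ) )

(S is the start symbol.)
To find M[L, ')'], we find productions for L where ')' is in the predict set (PREDICT(N → α) = (FIRST(α) \ {ε}) ∪ (FOLLOW(N) if α ⇒* ε)).

Relevant sets:
  FIRST(S) = { ')' }

L → S E: PREDICT = { ')' }
  ')' is in predict set, so this production goes in M[L, ')']
L → n: PREDICT = { 'n' }

M[L, ')'] = L → S E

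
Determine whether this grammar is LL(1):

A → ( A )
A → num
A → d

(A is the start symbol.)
A grammar is LL(1) if for each non-terminal N with multiple productions, the predict sets of those productions are pairwise disjoint, where PREDICT(N → α) = (FIRST(α) \ {ε}) ∪ (FOLLOW(N) if α ⇒* ε).

For A:
  PREDICT(A → '(' A ')') = { '(' }
  PREDICT(A → num) = { 'num' }
  PREDICT(A → d) = { 'd' }

All predict sets are disjoint. The grammar IS LL(1).

Answer: Yes, the grammar is LL(1).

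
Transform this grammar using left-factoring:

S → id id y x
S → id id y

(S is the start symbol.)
S → id id y S'
S' → x
S' → ε

Left-factoring transforms A → αβ₁ | αβ₂ into A → αA' and A' → β₁ | β₂
(α is the longest common prefix among the alternatives). Repeat until
no nonterminal has two alternatives with a common prefix.

Round 1: S has alternatives sharing prefix 'id id y'. Introduce S': S → id id y S'
  Add: S' → x
  Add: S' → ε

No remaining common prefixes — done.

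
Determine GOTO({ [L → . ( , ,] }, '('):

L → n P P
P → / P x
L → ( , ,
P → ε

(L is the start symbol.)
GOTO(I, '(') = CLOSURE({ [A → αX.β] : [A → α.Xβ] ∈ I, X = '(' })

Items with dot before '(', with the dot advanced:
  [L → . ( , ,] → [L → ( . , ,]
Closure adds nothing (no advanced item has the dot before a non-terminal).

GOTO = { [L → ( . , ,] }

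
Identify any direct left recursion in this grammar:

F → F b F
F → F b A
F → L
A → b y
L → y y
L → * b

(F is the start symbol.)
F → F b F: LEFT RECURSIVE (starts with F)
F → F b A: LEFT RECURSIVE (starts with F)
F → L: starts with L
A → b y: starts with b
L → y y: starts with y
L → * b: starts with '*'

The grammar has direct left recursion on: F.

Answer: Yes, F is left-recursive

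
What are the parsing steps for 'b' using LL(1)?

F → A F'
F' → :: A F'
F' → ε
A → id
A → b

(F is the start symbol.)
Stack is shown with the top on the left.

Stack   Input  Action
---------------------
F $     b $    output F → A F'
A F' $  b $    output A → b
b F' $  b $    match 'b'
F' $    $      output F' → ε
$       $      accept

The string is accepted.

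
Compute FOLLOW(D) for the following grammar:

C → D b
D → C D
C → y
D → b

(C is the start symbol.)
To compute FOLLOW(D), find every occurrence of D on a right-hand side N → α D β: add FIRST(β) \ {ε}, and if β is empty or nullable also add FOLLOW(N). Iterate to a fixed point.

In C → D b: D is followed by b, add FIRST(b) \ {ε} = { 'b' }
In D → C D: D is at the end; this adds FOLLOW(D) to itself — nothing new

Taking the union: FOLLOW(D) = { 'b' }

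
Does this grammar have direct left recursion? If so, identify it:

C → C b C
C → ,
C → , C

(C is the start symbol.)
C → C b C: LEFT RECURSIVE (starts with C)
C → ,: starts with ','
C → , C: starts with ','

The grammar has direct left recursion on: C.

Answer: Yes, C is left-recursive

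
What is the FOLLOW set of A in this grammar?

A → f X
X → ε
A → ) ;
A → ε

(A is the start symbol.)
{ $ }

A is the start symbol, so $ ∈ FOLLOW(A).
A does not occur on any right-hand side.

Taking the union: FOLLOW(A) = { $ }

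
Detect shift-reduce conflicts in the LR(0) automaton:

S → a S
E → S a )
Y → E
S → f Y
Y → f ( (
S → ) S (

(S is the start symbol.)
No shift-reduce conflicts

A shift-reduce conflict occurs when an LR(0) state has both:
  - a complete (reduce) item [A → α .] (dot at the end), and
  - a shift item [B → β . c γ] (dot before a terminal).

Augment with S' → S and build the canonical LR(0) collection (I0 = CLOSURE({[S' → . S]}), then GOTO on every symbol after a dot until no new states appear). It has 16 states:
  I0: { [S → . ) S (], [S → . a S], [S → . f Y], [S' → . S] }  — shift
  I1: { [S → ) . S (], [S → . ) S (], [S → . a S], [S → . f Y] }  — shift
  I2: { [S' → S .] }  — accept
  I3: { [S → . ) S (], [S → . a S], [S → . f Y], [S → a . S] }  — shift
  I4: { [E → . S a )], [S → . ) S (], [S → . a S], [S → . f Y], [S → f . Y], [Y → . E], [Y → . f ( (] }  — shift
  I5: { [Y → E .] }  — reduce
  I6: { [E → S . a )] }  — shift
  I7: { [S → f Y .] }  — reduce
  I8: { [E → . S a )], [S → . ) S (], [S → . a S], [S → . f Y], [S → f . Y], [Y → . E], [Y → . f ( (], [Y → f . ( (] }  — shift
  I9: { [Y → f ( . (] }  — shift
  I10: { [Y → f ( ( .] }  — reduce
  I11: { [E → S a . )] }  — shift
  I12: { [E → S a ) .] }  — reduce
  I13: { [S → a S .] }  — reduce
  I14: { [S → ) S . (] }  — shift
  I15: { [S → ) S ( .] }  — reduce

No state contains both a complete item and a shift item.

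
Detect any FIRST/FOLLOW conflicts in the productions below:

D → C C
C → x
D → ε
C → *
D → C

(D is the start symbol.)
A FIRST/FOLLOW conflict occurs when a non-terminal N has a nullable alternative N → β (β ⇒* ε) and another alternative N → α with FIRST(α) ∩ FOLLOW(N) ≠ ∅: on such a lookahead the parser cannot decide between expanding α and letting N vanish via β.

Nullable non-terminals: D.
FIRST sets used below: FIRST(C) = { '*', 'x' }

D: nullable alternative(s) D → ε; FOLLOW(D) = { $ }
  D → C C: FIRST \ {ε} = { '*', 'x' } — disjoint from FOLLOW(D)
  D → ε: FIRST \ {ε} = { } — this is the only nullable alternative, skip
  D → C: FIRST \ {ε} = { '*', 'x' } — disjoint from FOLLOW(D)

C has no nullable alternative, so no FIRST/FOLLOW check is needed there.

No FIRST/FOLLOW conflicts found.

Answer: No FIRST/FOLLOW conflicts.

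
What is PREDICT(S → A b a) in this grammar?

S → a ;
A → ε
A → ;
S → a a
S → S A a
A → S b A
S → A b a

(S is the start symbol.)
{ ';', 'a', 'b' }

PREDICT(S → A b a) = (FIRST(RHS) \ {ε}) ∪ (FOLLOW(S) if ε ∈ FIRST(RHS), i.e. RHS ⇒* ε)
FIRST(A) = { ';', 'a', 'b', ε }
FIRST(A b a) = { ';', 'a', 'b' }
ε ∉ FIRST(A b a), so FOLLOW(S) is not added.
PREDICT(S → A b a) = { ';', 'a', 'b' }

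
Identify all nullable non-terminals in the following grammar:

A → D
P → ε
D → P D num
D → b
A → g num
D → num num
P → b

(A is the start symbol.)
A non-terminal is nullable if it can derive ε (the empty string): either it has an ε-production, or it has a production whose right-hand side consists entirely of nullable non-terminals.

ε-productions: P → ε
So P is immediately nullable.
No further non-terminal can be added: every production for the remaining non-terminals contains a terminal or a non-nullable non-terminal.
Nullable = { 'P' }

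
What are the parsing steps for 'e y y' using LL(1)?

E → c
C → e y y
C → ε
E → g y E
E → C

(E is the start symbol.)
Stack is shown with the top on the left.

Stack    Input    Action
------------------------
E $      e y y $  output E → C
C $      e y y $  output C → e y y
e y y $  e y y $  match 'e'
y y $    y y $    match 'y'
y $      y $      match 'y'
$        $        accept

The string is accepted.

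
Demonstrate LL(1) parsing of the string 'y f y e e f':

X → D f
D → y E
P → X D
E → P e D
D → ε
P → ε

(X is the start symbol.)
Stack is shown with the top on the left.

Stack          Input          Action
------------------------------------
X $            y f y e e f $  output X → D f
D f $          y f y e e f $  output D → y E
y E f $        y f y e e f $  match 'y'
E f $          f y e e f $    output E → P e D
P e D f $      f y e e f $    output P → X D
X D e D f $    f y e e f $    output X → D f
D f D e D f $  f y e e f $    output D → ε
f D e D f $    f y e e f $    match 'f'
D e D f $      y e e f $      output D → y E
y E e D f $    y e e f $      match 'y'
E e D f $      e e f $        output E → P e D
P e D e D f $  e e f $        output P → ε
e D e D f $    e e f $        match 'e'
D e D f $      e f $          output D → ε
e D f $        e f $          match 'e'
D f $          f $            output D → ε
f $            f $            match 'f'
$              $              accept

The string is accepted.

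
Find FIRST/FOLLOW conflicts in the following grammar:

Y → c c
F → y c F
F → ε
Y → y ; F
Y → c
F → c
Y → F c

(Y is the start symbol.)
Yes. F → c with FOLLOW(F) on { 'c' }

A FIRST/FOLLOW conflict occurs when a non-terminal N has a nullable alternative N → β (β ⇒* ε) and another alternative N → α with FIRST(α) ∩ FOLLOW(N) ≠ ∅: on such a lookahead the parser cannot decide between expanding α and letting N vanish via β.

Nullable non-terminals: F.

F: nullable alternative(s) F → ε; FOLLOW(F) = { $, 'c' }
  F → y c F: FIRST \ {ε} = { 'y' } — disjoint from FOLLOW(F)
  F → ε: FIRST \ {ε} = { } — this is the only nullable alternative, skip
  F → c: FIRST \ {ε} = { 'c' } — overlaps FOLLOW(F) on { 'c' }: CONFLICT

Y has no nullable alternative, so no FIRST/FOLLOW check is needed there.

So the grammar has 1 FIRST/FOLLOW conflict (marked CONFLICT above).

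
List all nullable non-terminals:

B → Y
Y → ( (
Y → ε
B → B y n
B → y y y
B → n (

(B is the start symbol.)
{ 'B', 'Y' }

A non-terminal is nullable if it can derive ε (the empty string): either it has an ε-production, or it has a production whose right-hand side consists entirely of nullable non-terminals.

ε-productions: Y → ε
So Y is immediately nullable.
B → Y: every symbol on the right is nullable, so B is nullable too.
Every non-terminal is now nullable.
Nullable = { 'B', 'Y' }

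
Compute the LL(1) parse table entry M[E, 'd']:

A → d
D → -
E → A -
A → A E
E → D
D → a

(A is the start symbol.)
E → A -

To find M[E, 'd'], we find productions for E where 'd' is in the predict set (PREDICT(N → α) = (FIRST(α) \ {ε}) ∪ (FOLLOW(N) if α ⇒* ε)).

Relevant sets:
  FIRST(A) = { 'd' }
  FIRST(D) = { '-', 'a' }

E → A -: PREDICT = { 'd' }
  'd' is in predict set, so this production goes in M[E, 'd']
E → D: PREDICT = { '-', 'a' }

M[E, 'd'] = E → A -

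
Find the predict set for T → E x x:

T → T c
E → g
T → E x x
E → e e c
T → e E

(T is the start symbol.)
{ 'e', 'g' }

PREDICT(T → E x x) = (FIRST(RHS) \ {ε}) ∪ (FOLLOW(T) if ε ∈ FIRST(RHS), i.e. RHS ⇒* ε)
FIRST(E) = { 'e', 'g' }
FIRST(E x x) = { 'e', 'g' }
ε ∉ FIRST(E x x), so FOLLOW(T) is not added.
PREDICT(T → E x x) = { 'e', 'g' }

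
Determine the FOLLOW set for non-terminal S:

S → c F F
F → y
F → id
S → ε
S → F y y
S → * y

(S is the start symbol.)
{ $ }

S is the start symbol, so $ ∈ FOLLOW(S).
S does not occur on any right-hand side.

Taking the union: FOLLOW(S) = { $ }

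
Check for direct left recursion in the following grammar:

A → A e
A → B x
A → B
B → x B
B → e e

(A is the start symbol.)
Yes, A is left-recursive

Direct left recursion occurs when N → N α for some non-terminal N (the right-hand side begins with the left-hand side itself).

A → A e: LEFT RECURSIVE (starts with A)
A → B x: starts with B
A → B: starts with B
B → x B: starts with x
B → e e: starts with e

The grammar has direct left recursion on: A.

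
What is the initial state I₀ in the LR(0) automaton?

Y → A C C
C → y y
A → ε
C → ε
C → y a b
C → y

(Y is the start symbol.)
First, augment the grammar with Y' → Y
I₀ = CLOSURE({ [Y' → . Y] }):
  [Y' → . Y] has the dot before Y: add [Y → . A C C]
  [Y → . A C C] has the dot before A: add [A → .]
No further items can be added.

I₀ = { [A → .], [Y → . A C C], [Y' → . Y] }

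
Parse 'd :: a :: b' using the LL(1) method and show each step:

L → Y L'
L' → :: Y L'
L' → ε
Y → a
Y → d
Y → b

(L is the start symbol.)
LL(1) parsing maintains a stack (initially the start symbol over $) and the input. At each step: if the stack top is a terminal, match it against the current input token; if it is a non-terminal N, replace it with the RHS of M[N, lookahead] (the unique production whose predict set contains the lookahead).

Stack is shown with the top on the left.

Stack      Input          Action
--------------------------------
L $        d :: a :: b $  output L → Y L'
Y L' $     d :: a :: b $  output Y → d
d L' $     d :: a :: b $  match 'd'
L' $       :: a :: b $    output L' → :: Y L'
:: Y L' $  :: a :: b $    match '::'
Y L' $     a :: b $       output Y → a
a L' $     a :: b $       match 'a'
L' $       :: b $         output L' → :: Y L'
:: Y L' $  :: b $         match '::'
Y L' $     b $            output Y → b
b L' $     b $            match 'b'
L' $       $              output L' → ε
$          $              accept

The string is accepted.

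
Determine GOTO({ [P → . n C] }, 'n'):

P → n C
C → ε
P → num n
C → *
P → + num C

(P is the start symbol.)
{ [C → . *], [C → .], [P → n . C] }

GOTO(I, 'n') = CLOSURE({ [A → αX.β] : [A → α.Xβ] ∈ I, X = 'n' })

Items with dot before 'n', with the dot advanced:
  [P → . n C] → [P → n . C]
Closure of the advanced items:
  [P → n . C] has the dot before C: add [C → .], [C → . *]

GOTO = { [C → . *], [C → .], [P → n . C] }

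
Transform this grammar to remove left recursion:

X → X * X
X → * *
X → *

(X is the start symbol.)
X is directly left-recursive. The standard transformation for
  A → A α₁ | ... | A α_m | β₁ | ... | β_n
is
  A  → β₁ A' | ... | β_n A'
  A' → α₁ A' | ... | α_m A' | ε

X → * * becomes X → * * X'
X → * becomes X → * X'
X → X * X becomes X' → * X X'
Add X' → ε

Resulting grammar:
X → * * X'
X → * X'
X' → * X X'
X' → ε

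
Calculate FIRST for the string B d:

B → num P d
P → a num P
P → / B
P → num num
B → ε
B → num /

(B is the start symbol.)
FIRST sets of the non-terminals involved (from the grammar, by fixed-point iteration):
  FIRST(B) = { 'num', ε }

To compute FIRST(B d), process the symbols left to right:
Symbol B is a non-terminal. Add FIRST(B) \ {ε} = { 'num' }
B is nullable (ε ∈ FIRST(B)), continue to the next symbol.
Symbol d is a terminal. Add 'd' and stop.
FIRST(B d) = { 'd', 'num' }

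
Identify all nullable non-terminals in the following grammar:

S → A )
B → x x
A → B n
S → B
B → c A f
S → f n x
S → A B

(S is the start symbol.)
A non-terminal is nullable if it can derive ε (the empty string): either it has an ε-production, or it has a production whose right-hand side consists entirely of nullable non-terminals.

There are no ε-productions, so no non-terminal can derive ε.
No non-terminals are nullable.

Answer: None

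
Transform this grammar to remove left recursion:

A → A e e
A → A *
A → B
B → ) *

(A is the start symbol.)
A is directly left-recursive. The standard transformation for
  A → A α₁ | ... | A α_m | β₁ | ... | β_n
is
  A  → β₁ A' | ... | β_n A'
  A' → α₁ A' | ... | α_m A' | ε

A → B becomes A → B A'
A → A e e becomes A' → e e A'
A → A * becomes A' → * A'
Add A' → ε

Productions for other non-terminals are unchanged:
  B → ) *

Resulting grammar:
A → B A'
A' → e e A'
A' → * A'
A' → ε
B → ) *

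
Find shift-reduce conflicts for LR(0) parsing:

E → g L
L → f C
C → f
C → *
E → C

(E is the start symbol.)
No shift-reduce conflicts

Augment with E' → E and build the canonical LR(0) collection (I0 = CLOSURE({[E' → . E]}), then GOTO on every symbol after a dot until no new states appear). It has 9 states:
  I0: { [C → . *], [C → . f], [E → . C], [E → . g L], [E' → . E] }  — shift
  I1: { [C → * .] }  — reduce
  I2: { [E → C .] }  — reduce
  I3: { [E' → E .] }  — accept
  I4: { [C → f .] }  — reduce
  I5: { [E → g . L], [L → . f C] }  — shift
  I6: { [E → g L .] }  — reduce
  I7: { [C → . *], [C → . f], [L → f . C] }  — shift
  I8: { [L → f C .] }  — reduce

No state contains both a complete item and a shift item.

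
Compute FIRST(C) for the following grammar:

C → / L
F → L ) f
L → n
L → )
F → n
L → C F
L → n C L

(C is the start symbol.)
{ '/' }

To compute FIRST(C), examine every production with C on the left-hand side, reading each right-hand side left to right until a non-nullable symbol is reached.

From C → / L:
  - '/' is a terminal: add '/' and stop

Collecting: FIRST(C) = { '/' }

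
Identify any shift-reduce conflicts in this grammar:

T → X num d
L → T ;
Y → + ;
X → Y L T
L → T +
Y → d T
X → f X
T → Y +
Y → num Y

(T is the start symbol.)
Augment with T' → T and build the canonical LR(0) collection (I0 = CLOSURE({[T' → . T]}), then GOTO on every symbol after a dot until no new states appear). It has 21 states:
  I0: { [T → . X num d], [T → . Y +], [T' → . T], [X → . Y L T], [X → . f X], [Y → . + ;], [Y → . d T], [Y → . num Y] }  — shift
  I1: { [Y → + . ;] }  — shift
  I2: { [T' → T .] }  — accept
  I3: { [T → X . num d] }  — shift
  I4: { [L → . T +], [L → . T ;], [T → . X num d], [T → . Y +], [T → Y . +], [X → . Y L T], [X → . f X], [X → Y . L T], [Y → . + ;], [Y → . d T], [Y → . num Y] }  — shift
  I5: { [T → . X num d], [T → . Y +], [X → . Y L T], [X → . f X], [Y → . + ;], [Y → . d T], [Y → . num Y], [Y → d . T] }  — shift
  I6: { [X → . Y L T], [X → . f X], [X → f . X], [Y → . + ;], [Y → . d T], [Y → . num Y] }  — shift
  I7: { [Y → . + ;], [Y → . d T], [Y → . num Y], [Y → num . Y] }  — shift
  I8: { [Y → num Y .] }  — reduce
  I9: { [X → f X .] }  — reduce
  I10: { [L → . T +], [L → . T ;], [T → . X num d], [T → . Y +], [X → . Y L T], [X → . f X], [X → Y . L T], [Y → . + ;], [Y → . d T], [Y → . num Y] }  — shift
  I11: { [T → . X num d], [T → . Y +], [X → . Y L T], [X → . f X], [X → Y L . T], [Y → . + ;], [Y → . d T], [Y → . num Y] }  — shift
  I12: { [L → T . +], [L → T . ;] }  — shift
  I13: { [L → T + .] }  — reduce
  I14: { [L → T ; .] }  — reduce
  I15: { [X → Y L T .] }  — reduce
  I16: { [Y → d T .] }  — reduce
  I17: { [T → Y + .], [Y → + . ;] }  — shift, reduce
  I18: { [Y → + ; .] }  — reduce
  I19: { [T → X num . d] }  — shift
  I20: { [T → X num d .] }  — reduce

I17 contains reduce item [T → Y + .] and shift item [Y → + . ;] — shift-reduce conflict.

Answer: Yes — I17: [T → Y + .] vs [Y → + . ;]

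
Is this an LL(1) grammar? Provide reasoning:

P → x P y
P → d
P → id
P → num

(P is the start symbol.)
Yes, the grammar is LL(1).

A grammar is LL(1) if for each non-terminal N with multiple productions, the predict sets of those productions are pairwise disjoint, where PREDICT(N → α) = (FIRST(α) \ {ε}) ∪ (FOLLOW(N) if α ⇒* ε).

For P:
  PREDICT(P → x P y) = { 'x' }
  PREDICT(P → d) = { 'd' }
  PREDICT(P → id) = { 'id' }
  PREDICT(P → num) = { 'num' }

All predict sets are disjoint. The grammar IS LL(1).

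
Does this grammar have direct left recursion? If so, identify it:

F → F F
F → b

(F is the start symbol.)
Yes, F is left-recursive

F → F F: LEFT RECURSIVE (starts with F)
F → b: starts with b

The grammar has direct left recursion on: F.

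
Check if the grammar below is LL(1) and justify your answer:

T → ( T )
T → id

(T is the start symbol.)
For T:
  PREDICT(T → '(' T ')') = { '(' }
  PREDICT(T → id) = { 'id' }

All predict sets are disjoint. The grammar IS LL(1).

Answer: Yes, the grammar is LL(1).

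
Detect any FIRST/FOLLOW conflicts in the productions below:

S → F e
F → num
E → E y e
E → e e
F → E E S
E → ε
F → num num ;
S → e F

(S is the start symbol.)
Yes. E → E y e with FOLLOW(E) on { 'e', 'y' }; E → e e with FOLLOW(E) on { 'e' }

Nullable non-terminals: E.
FIRST sets used below: FIRST(E) = { 'e', 'y', ε }

E: nullable alternative(s) E → ε; FOLLOW(E) = { 'e', 'num', 'y' }
  E → E y e: FIRST \ {ε} = { 'e', 'y' } — overlaps FOLLOW(E) on { 'e', 'y' }: CONFLICT
  E → e e: FIRST \ {ε} = { 'e' } — overlaps FOLLOW(E) on { 'e' }: CONFLICT
  E → ε: FIRST \ {ε} = { } — this is the only nullable alternative, skip

F, S have no nullable alternative, so no FIRST/FOLLOW check is needed there.

So the grammar has 2 FIRST/FOLLOW conflicts (marked CONFLICT above).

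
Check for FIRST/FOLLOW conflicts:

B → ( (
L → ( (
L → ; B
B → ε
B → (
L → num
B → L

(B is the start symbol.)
No FIRST/FOLLOW conflicts.

Nullable non-terminals: B.
FIRST sets used below: FIRST(L) = { '(', ';', 'num' }

B: nullable alternative(s) B → ε; FOLLOW(B) = { $ }
  B → ( (: FIRST \ {ε} = { '(' } — disjoint from FOLLOW(B)
  B → ε: FIRST \ {ε} = { } — this is the only nullable alternative, skip
  B → (: FIRST \ {ε} = { '(' } — disjoint from FOLLOW(B)
  B → L: FIRST \ {ε} = { '(', ';', 'num' } — disjoint from FOLLOW(B)

L has no nullable alternative, so no FIRST/FOLLOW check is needed there.

No FIRST/FOLLOW conflicts found.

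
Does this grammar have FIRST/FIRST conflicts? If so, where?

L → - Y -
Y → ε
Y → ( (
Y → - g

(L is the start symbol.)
Productions for Y:
  Y → ε: FIRST = { ε }
  Y → ( (: FIRST = { '(' }
  Y → - g: FIRST = { '-' }
L has only one production, so no FIRST/FIRST conflict is possible there.

All alternatives of each non-terminal have pairwise disjoint FIRST sets.

Answer: No FIRST/FIRST conflicts.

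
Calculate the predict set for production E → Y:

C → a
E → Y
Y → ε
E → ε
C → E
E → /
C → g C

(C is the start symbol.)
PREDICT(E → Y) = (FIRST(RHS) \ {ε}) ∪ (FOLLOW(E) if ε ∈ FIRST(RHS), i.e. RHS ⇒* ε)
FIRST(Y) = { ε }
FIRST(Y) = { ε }
ε ∈ FIRST(Y) (the right-hand side is nullable), so add FOLLOW(E) = { $ }
PREDICT(E → Y) = { $ }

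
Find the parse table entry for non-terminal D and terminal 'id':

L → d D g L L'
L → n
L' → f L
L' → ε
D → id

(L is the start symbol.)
To find M[D, 'id'], we find productions for D where 'id' is in the predict set (PREDICT(N → α) = (FIRST(α) \ {ε}) ∪ (FOLLOW(N) if α ⇒* ε)).

D → id: PREDICT = { 'id' }
  'id' is in predict set, so this production goes in M[D, 'id']

M[D, 'id'] = D → id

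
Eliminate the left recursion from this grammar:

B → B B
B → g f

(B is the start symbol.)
B → g f B'
B' → B B'
B' → ε

B is directly left-recursive. The standard transformation for
  A → A α₁ | ... | A α_m | β₁ | ... | β_n
is
  A  → β₁ A' | ... | β_n A'
  A' → α₁ A' | ... | α_m A' | ε

B → g f becomes B → g f B'
B → B B becomes B' → B B'
Add B' → ε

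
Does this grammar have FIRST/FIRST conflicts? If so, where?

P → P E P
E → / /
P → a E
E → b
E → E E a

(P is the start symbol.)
A FIRST/FIRST conflict occurs when two productions N → α and N → β for the same non-terminal have FIRST(α) ∩ FIRST(β) ≠ ∅ (with ε ∈ FIRST of a nullable right-hand side, so two nullable alternatives also conflict).

FIRST sets of the non-terminals at (or reachable through a nullable prefix from) the front of some alternative:
  FIRST(P) = { 'a' }
  FIRST(E) = { '/', 'b' }

Productions for P:
  P → P E P: FIRST = { 'a' }
  P → a E: FIRST = { 'a' }
Productions for E:
  E → / /: FIRST = { '/' }
  E → b: FIRST = { 'b' }
  E → E E a: FIRST = { '/', 'b' }

Conflict for P: P → P E P and P → a E
  Overlap: { 'a' }
Conflict for E: E → / / and E → E E a
  Overlap: { '/' }
Conflict for E: E → b and E → E E a
  Overlap: { 'b' }

Answer: Yes. P → P E P / P → a E on { 'a' }; E → '/' '/' / E → E E a on { '/' }; E → b / E → E E a on { 'b' }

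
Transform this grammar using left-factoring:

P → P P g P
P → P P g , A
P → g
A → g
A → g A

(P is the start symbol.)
Left-factoring transforms A → αβ₁ | αβ₂ into A → αA' and A' → β₁ | β₂
(α is the longest common prefix among the alternatives). Repeat until
no nonterminal has two alternatives with a common prefix.

Round 1: P has alternatives sharing prefix 'P P g'. Introduce P': P → P P g P'
  Add: P' → P
  Add: P' → , A

Round 2: A has alternatives sharing prefix 'g'. Introduce A': A → g A'
  Add: A' → ε
  Add: A' → A

No remaining common prefixes — done.

Resulting grammar:
P → P P g P'
P' → P
P' → , A
P → g
A → g A'
A' → ε
A' → A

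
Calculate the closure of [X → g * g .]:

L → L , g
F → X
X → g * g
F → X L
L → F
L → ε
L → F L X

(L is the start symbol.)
To compute CLOSURE, for each item [A → α.Bβ] where B is a non-terminal, add [B → .γ] for all productions B → γ; repeat for the newly added items until nothing changes.

Start with: [X → g * g .]
The dot is at the end, so nothing is added.

CLOSURE = { [X → g * g .] }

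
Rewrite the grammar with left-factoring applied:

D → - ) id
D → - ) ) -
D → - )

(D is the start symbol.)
Left-factoring transforms A → αβ₁ | αβ₂ into A → αA' and A' → β₁ | β₂
(α is the longest common prefix among the alternatives). Repeat until
no nonterminal has two alternatives with a common prefix.

Round 1: D has alternatives sharing prefix '- )'. Introduce D': D → - ) D'
  Add: D' → id
  Add: D' → ) -
  Add: D' → ε

No remaining common prefixes — done.

Resulting grammar:
D → - ) D'
D' → id
D' → ) -
D' → ε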